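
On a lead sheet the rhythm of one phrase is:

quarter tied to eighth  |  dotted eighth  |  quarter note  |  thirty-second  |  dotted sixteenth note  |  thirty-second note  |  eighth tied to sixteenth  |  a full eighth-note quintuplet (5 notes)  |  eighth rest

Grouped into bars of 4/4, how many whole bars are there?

1

One bar of 4/4 = 32 thirty-second notes.
In thirty-second notes: quarter tied to eighth (quarter + eighth) = 12; dotted eighth = 6; quarter note = 8; thirty-second = 1; dotted sixteenth note = 3; thirty-second note = 1; eighth tied to sixteenth (eighth + sixteenth) = 6; a full eighth-note quintuplet (5 notes) (five quintuplet eighths span one half) = 16; eighth rest = 4.
Altogether 12 + 6 + 8 + 1 + 3 + 1 + 6 + 16 + 4 = 57.
57 ÷ 32 = 1 complete bar with 25 left over.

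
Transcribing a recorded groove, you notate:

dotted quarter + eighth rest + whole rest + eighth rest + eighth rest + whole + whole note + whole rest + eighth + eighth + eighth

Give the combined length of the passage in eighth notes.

41

In eighth notes: dotted quarter = 3; eighth rest = 1; whole rest = 8; eighth rest = 1; eighth rest = 1; whole = 8; whole note = 8; whole rest = 8; eighth = 1; eighth = 1; eighth = 1.
Total: 3 + 1 + 8 + 1 + 1 + 8 + 8 + 8 + 1 + 1 + 1 = 41 eighth notes.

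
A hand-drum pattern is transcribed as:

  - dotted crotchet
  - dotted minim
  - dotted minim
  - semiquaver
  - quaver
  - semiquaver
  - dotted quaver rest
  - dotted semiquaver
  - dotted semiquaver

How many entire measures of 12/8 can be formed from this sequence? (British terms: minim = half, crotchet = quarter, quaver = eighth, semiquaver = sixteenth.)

One bar of 12/8 = 48 thirty-second notes.
Working in thirty-second notes: dotted crotchet = 12; dotted minim = 24; dotted minim = 24; semiquaver = 2; quaver = 4; semiquaver = 2; dotted quaver rest = 6; dotted semiquaver = 3; dotted semiquaver = 3.
Sum: 12 + 24 + 24 + 2 + 4 + 2 + 6 + 3 + 3 = 80.
80 ÷ 48 = 1 complete bar with 32 left over.

1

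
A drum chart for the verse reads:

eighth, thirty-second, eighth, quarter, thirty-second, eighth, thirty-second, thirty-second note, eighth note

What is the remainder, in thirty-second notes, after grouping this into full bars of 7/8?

0

One bar of 7/8 = 28 thirty-second notes.
Express everything in thirty-second notes: eighth = 4; thirty-second = 1; eighth = 4; quarter = 8; thirty-second = 1; eighth = 4; thirty-second = 1; thirty-second note = 1; eighth note = 4.
Altogether 4 + 1 + 4 + 8 + 1 + 4 + 1 + 1 + 4 = 28.
28 ÷ 28 = 1 complete bar with 0 thirty-second notes remaining.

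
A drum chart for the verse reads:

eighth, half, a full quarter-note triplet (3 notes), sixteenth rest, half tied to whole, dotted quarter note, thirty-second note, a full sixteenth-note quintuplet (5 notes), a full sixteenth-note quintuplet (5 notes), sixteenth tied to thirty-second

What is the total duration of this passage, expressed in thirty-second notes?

118

Working in thirty-second notes: eighth = 4; half = 16; a full quarter-note triplet (3 notes) (three triplet quarters span one half) = 16; sixteenth rest = 2; half tied to whole (half + whole) = 48; dotted quarter note = 12; thirty-second note = 1; a full sixteenth-note quintuplet (5 notes) (five quintuplet sixteenths span one quarter) = 8; a full sixteenth-note quintuplet (5 notes) (five quintuplet sixteenths span one quarter) = 8; sixteenth tied to thirty-second (sixteenth + thirty-second) = 3.
Sum: 4 + 16 + 16 + 2 + 48 + 12 + 1 + 8 + 8 + 3 = 118 thirty-second notes.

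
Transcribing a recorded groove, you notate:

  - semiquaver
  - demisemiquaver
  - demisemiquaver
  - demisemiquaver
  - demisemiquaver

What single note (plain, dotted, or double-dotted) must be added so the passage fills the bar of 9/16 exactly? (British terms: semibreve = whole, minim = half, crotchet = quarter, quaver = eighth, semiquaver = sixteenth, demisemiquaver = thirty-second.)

The bar of 9/16 = 18 thirty-second notes.
Each duration in thirty-second notes: semiquaver = 2; demisemiquaver = 1; demisemiquaver = 1; demisemiquaver = 1; demisemiquaver = 1.
Sum: 2 + 1 + 1 + 1 + 1 = 6.
Remaining: 18 − 6 = 12 thirty-second notes, which is a dotted quarter note.

dotted quarter note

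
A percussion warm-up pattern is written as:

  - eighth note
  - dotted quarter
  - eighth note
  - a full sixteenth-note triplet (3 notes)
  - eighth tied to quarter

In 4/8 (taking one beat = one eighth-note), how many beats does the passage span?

One eighth-note beat = 2 sixteenth notes.
Convert each value to sixteenth notes: eighth note = 2; dotted quarter = 6; eighth note = 2; a full sixteenth-note triplet (3 notes) (three triplet sixteenths span one eighth) = 2; eighth tied to quarter (eighth + quarter) = 6.
Altogether 2 + 6 + 2 + 2 + 6 = 18.
18 ÷ 2 = 9 beats.

9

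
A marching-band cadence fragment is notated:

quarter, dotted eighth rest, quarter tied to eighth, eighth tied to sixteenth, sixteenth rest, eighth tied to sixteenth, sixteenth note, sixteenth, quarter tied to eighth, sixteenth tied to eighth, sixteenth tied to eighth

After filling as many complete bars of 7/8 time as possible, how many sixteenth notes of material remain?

6

One bar of 7/8 = 14 sixteenth notes.
In sixteenth notes: quarter = 4; dotted eighth rest = 3; quarter tied to eighth (quarter + eighth) = 6; eighth tied to sixteenth (eighth + sixteenth) = 3; sixteenth rest = 1; eighth tied to sixteenth (eighth + sixteenth) = 3; sixteenth note = 1; sixteenth = 1; quarter tied to eighth (quarter + eighth) = 6; sixteenth tied to eighth (sixteenth + eighth) = 3; sixteenth tied to eighth (sixteenth + eighth) = 3.
Sum: 4 + 3 + 6 + 3 + 1 + 3 + 1 + 1 + 6 + 3 + 3 = 34.
34 ÷ 14 = 2 complete bars with 6 sixteenth notes remaining.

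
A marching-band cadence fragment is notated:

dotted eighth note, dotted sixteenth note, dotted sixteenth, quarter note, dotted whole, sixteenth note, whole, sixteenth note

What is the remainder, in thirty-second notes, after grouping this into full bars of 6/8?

8

One bar of 6/8 = 24 thirty-second notes.
Working in thirty-second notes: dotted eighth note = 6; dotted sixteenth note = 3; dotted sixteenth = 3; quarter note = 8; dotted whole = 48; sixteenth note = 2; whole = 32; sixteenth note = 2.
Altogether 6 + 3 + 3 + 8 + 48 + 2 + 32 + 2 = 104.
104 ÷ 24 = 4 complete bars with 8 thirty-second notes remaining.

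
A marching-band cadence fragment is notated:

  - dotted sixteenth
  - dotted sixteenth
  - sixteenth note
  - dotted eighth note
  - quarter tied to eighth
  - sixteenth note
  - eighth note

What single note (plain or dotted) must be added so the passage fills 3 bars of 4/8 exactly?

3 bars of 4/8 = 48 thirty-second notes.
Working in thirty-second notes: dotted sixteenth = 3; dotted sixteenth = 3; sixteenth note = 2; dotted eighth note = 6; quarter tied to eighth (quarter + eighth) = 12; sixteenth note = 2; eighth note = 4.
Total: 3 + 3 + 2 + 6 + 12 + 2 + 4 = 32.
Remaining: 48 − 32 = 16 thirty-second notes, which is a half note.

half note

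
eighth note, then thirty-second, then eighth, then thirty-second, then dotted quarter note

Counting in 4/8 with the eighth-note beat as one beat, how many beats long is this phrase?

5.5

One eighth-note beat = 4 thirty-second notes.
In thirty-second notes: eighth note = 4; thirty-second = 1; eighth = 4; thirty-second = 1; dotted quarter note = 12.
Total: 4 + 1 + 4 + 1 + 12 = 22.
22 ÷ 4 = 5.5 beats.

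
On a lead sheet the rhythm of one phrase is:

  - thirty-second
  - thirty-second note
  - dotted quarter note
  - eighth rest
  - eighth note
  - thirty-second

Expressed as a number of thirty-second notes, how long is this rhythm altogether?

23

Each duration in thirty-second notes: thirty-second = 1; thirty-second note = 1; dotted quarter note = 12; eighth rest = 4; eighth note = 4; thirty-second = 1.
Sum: 1 + 1 + 12 + 4 + 4 + 1 = 23 thirty-second notes.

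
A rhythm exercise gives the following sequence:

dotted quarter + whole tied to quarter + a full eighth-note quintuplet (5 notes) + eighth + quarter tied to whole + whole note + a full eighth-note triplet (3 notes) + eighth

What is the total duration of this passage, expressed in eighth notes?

39

Working in eighth notes: dotted quarter = 3; whole tied to quarter (whole + quarter) = 10; a full eighth-note quintuplet (5 notes) (five quintuplet eighths span one half) = 4; eighth = 1; quarter tied to whole (quarter + whole) = 10; whole note = 8; a full eighth-note triplet (3 notes) (three triplet eighths span one quarter) = 2; eighth = 1.
Total: 3 + 10 + 4 + 1 + 10 + 8 + 2 + 1 = 39 eighth notes.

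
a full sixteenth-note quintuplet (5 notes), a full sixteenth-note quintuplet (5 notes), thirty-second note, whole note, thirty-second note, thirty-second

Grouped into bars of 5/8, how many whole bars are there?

One bar of 5/8 = 20 thirty-second notes.
Working in thirty-second notes: a full sixteenth-note quintuplet (5 notes) (five quintuplet sixteenths span one quarter) = 8; a full sixteenth-note quintuplet (5 notes) (five quintuplet sixteenths span one quarter) = 8; thirty-second note = 1; whole note = 32; thirty-second note = 1; thirty-second = 1.
Altogether 8 + 8 + 1 + 32 + 1 + 1 = 51.
51 ÷ 20 = 2 complete bars with 11 left over.

2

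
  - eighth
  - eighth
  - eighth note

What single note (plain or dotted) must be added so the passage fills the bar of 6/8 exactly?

The bar of 6/8 = 6 eighth notes.
Working in eighth notes: eighth = 1; eighth = 1; eighth note = 1.
Total: 1 + 1 + 1 = 3.
Remaining: 6 − 3 = 3 eighth notes, which is a dotted quarter note.

dotted quarter note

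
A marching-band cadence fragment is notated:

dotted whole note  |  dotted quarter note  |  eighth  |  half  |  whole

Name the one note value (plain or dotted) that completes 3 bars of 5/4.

3 bars of 5/4 = 30 eighth notes.
Each duration in eighth notes: dotted whole note = 12; dotted quarter note = 3; eighth = 1; half = 4; whole = 8.
Adding: 12 + 3 + 1 + 4 + 8 = 28.
Remaining: 30 − 28 = 2 eighth notes, which is a quarter note.

quarter note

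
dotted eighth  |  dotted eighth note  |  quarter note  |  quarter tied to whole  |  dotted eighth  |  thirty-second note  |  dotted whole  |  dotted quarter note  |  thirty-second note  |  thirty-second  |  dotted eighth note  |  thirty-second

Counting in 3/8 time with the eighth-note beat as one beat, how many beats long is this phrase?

34

One eighth-note beat = 4 thirty-second notes.
Convert each value to thirty-second notes: dotted eighth = 6; dotted eighth note = 6; quarter note = 8; quarter tied to whole (quarter + whole) = 40; dotted eighth = 6; thirty-second note = 1; dotted whole = 48; dotted quarter note = 12; thirty-second note = 1; thirty-second = 1; dotted eighth note = 6; thirty-second = 1.
Altogether 6 + 6 + 8 + 40 + 6 + 1 + 48 + 12 + 1 + 1 + 6 + 1 = 136.
136 ÷ 4 = 34 beats.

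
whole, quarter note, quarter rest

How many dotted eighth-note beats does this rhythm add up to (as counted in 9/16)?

8

One dotted eighth-note beat = 3 sixteenth notes.
Each duration in sixteenth notes: whole = 16; quarter note = 4; quarter rest = 4.
Sum: 16 + 4 + 4 = 24.
24 ÷ 3 = 8 beats.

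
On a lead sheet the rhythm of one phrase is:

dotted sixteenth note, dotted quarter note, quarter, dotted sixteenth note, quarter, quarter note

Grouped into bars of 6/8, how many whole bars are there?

One bar of 6/8 = 24 thirty-second notes.
Working in thirty-second notes: dotted sixteenth note = 3; dotted quarter note = 12; quarter = 8; dotted sixteenth note = 3; quarter = 8; quarter note = 8.
Total: 3 + 12 + 8 + 3 + 8 + 8 = 42.
42 ÷ 24 = 1 complete bar with 18 left over.

1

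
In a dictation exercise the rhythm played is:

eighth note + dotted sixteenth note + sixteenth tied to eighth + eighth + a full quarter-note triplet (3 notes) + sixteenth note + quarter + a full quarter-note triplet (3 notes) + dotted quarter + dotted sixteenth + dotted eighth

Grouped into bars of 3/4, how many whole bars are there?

One bar of 3/4 = 24 thirty-second notes.
Each duration in thirty-second notes: eighth note = 4; dotted sixteenth note = 3; sixteenth tied to eighth (sixteenth + eighth) = 6; eighth = 4; a full quarter-note triplet (3 notes) (three triplet quarters span one half) = 16; sixteenth note = 2; quarter = 8; a full quarter-note triplet (3 notes) (three triplet quarters span one half) = 16; dotted quarter = 12; dotted sixteenth = 3; dotted eighth = 6.
Altogether 4 + 3 + 6 + 4 + 16 + 2 + 8 + 16 + 12 + 3 + 6 = 80.
80 ÷ 24 = 3 complete bars with 8 left over.

3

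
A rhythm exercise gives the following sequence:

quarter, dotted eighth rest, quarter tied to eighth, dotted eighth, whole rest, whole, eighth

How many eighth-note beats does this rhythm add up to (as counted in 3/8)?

One eighth-note beat = 2 sixteenth notes.
Each duration in sixteenth notes: quarter = 4; dotted eighth rest = 3; quarter tied to eighth (quarter + eighth) = 6; dotted eighth = 3; whole rest = 16; whole = 16; eighth = 2.
Sum: 4 + 3 + 6 + 3 + 16 + 16 + 2 = 50.
50 ÷ 2 = 25 beats.

25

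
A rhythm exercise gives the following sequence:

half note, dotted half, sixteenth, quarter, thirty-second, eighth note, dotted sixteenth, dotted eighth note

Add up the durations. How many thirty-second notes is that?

Each duration in thirty-second notes: half note = 16; dotted half = 24; sixteenth = 2; quarter = 8; thirty-second = 1; eighth note = 4; dotted sixteenth = 3; dotted eighth note = 6.
Adding: 16 + 24 + 2 + 8 + 1 + 4 + 3 + 6 = 64 thirty-second notes.

64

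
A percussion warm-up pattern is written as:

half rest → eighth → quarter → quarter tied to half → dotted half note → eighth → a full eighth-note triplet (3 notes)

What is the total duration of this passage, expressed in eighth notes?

22

In eighth notes: half rest = 4; eighth = 1; quarter = 2; quarter tied to half (quarter + half) = 6; dotted half note = 6; eighth = 1; a full eighth-note triplet (3 notes) (three triplet eighths span one quarter) = 2.
Total: 4 + 1 + 2 + 6 + 6 + 1 + 2 = 22 eighth notes.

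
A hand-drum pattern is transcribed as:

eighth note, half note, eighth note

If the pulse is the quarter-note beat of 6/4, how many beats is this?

One quarter-note beat = 2 eighth notes.
In eighth notes: eighth note = 1; half note = 4; eighth note = 1.
Adding: 1 + 4 + 1 = 6.
6 ÷ 2 = 3 beats.

3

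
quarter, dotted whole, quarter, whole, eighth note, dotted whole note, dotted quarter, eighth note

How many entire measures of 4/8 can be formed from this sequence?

10

One bar of 4/8 = 4 eighth notes.
Express everything in eighth notes: quarter = 2; dotted whole = 12; quarter = 2; whole = 8; eighth note = 1; dotted whole note = 12; dotted quarter = 3; eighth note = 1.
Altogether 2 + 12 + 2 + 8 + 1 + 12 + 3 + 1 = 41.
41 ÷ 4 = 10 complete bars with 1 left over.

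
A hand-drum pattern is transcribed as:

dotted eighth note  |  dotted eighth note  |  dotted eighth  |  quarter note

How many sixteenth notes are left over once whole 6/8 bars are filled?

1

One bar of 6/8 = 12 sixteenth notes.
Each duration in sixteenth notes: dotted eighth note = 3; dotted eighth note = 3; dotted eighth = 3; quarter note = 4.
Sum: 3 + 3 + 3 + 4 = 13.
13 ÷ 12 = 1 complete bar with 1 sixteenth note remaining.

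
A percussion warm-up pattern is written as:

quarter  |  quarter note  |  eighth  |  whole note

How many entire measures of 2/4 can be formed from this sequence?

One bar of 2/4 = 4 eighth notes.
In eighth notes: quarter = 2; quarter note = 2; eighth = 1; whole note = 8.
Sum: 2 + 2 + 1 + 8 = 13.
13 ÷ 4 = 3 complete bars with 1 left over.

3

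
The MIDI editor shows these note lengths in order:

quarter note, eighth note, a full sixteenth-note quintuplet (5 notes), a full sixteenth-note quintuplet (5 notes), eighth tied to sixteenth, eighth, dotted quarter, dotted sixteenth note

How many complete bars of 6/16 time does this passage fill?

4

One bar of 6/16 = 12 thirty-second notes.
Express everything in thirty-second notes: quarter note = 8; eighth note = 4; a full sixteenth-note quintuplet (5 notes) (five quintuplet sixteenths span one quarter) = 8; a full sixteenth-note quintuplet (5 notes) (five quintuplet sixteenths span one quarter) = 8; eighth tied to sixteenth (eighth + sixteenth) = 6; eighth = 4; dotted quarter = 12; dotted sixteenth note = 3.
Adding: 8 + 4 + 8 + 8 + 6 + 4 + 12 + 3 = 53.
53 ÷ 12 = 4 complete bars with 5 left over.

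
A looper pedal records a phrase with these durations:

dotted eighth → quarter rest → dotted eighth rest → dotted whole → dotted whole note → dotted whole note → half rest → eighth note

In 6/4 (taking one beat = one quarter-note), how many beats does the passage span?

23

One quarter-note beat = 4 sixteenth notes.
Express everything in sixteenth notes: dotted eighth = 3; quarter rest = 4; dotted eighth rest = 3; dotted whole = 24; dotted whole note = 24; dotted whole note = 24; half rest = 8; eighth note = 2.
Sum: 3 + 4 + 3 + 24 + 24 + 24 + 8 + 2 = 92.
92 ÷ 4 = 23 beats.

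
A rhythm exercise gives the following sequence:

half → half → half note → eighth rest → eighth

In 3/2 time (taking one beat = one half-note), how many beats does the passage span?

3.5

One half-note beat = 4 eighth notes.
In eighth notes: half = 4; half = 4; half note = 4; eighth rest = 1; eighth = 1.
Altogether 4 + 4 + 4 + 1 + 1 = 14.
14 ÷ 4 = 3.5 beats.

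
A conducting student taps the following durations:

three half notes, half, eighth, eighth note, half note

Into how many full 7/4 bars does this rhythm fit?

One bar of 7/4 = 14 eighth notes.
Working in eighth notes: half note = 4; half note = 4; half note = 4; half = 4; eighth = 1; eighth note = 1; half note = 4.
Altogether 4 + 4 + 4 + 4 + 1 + 1 + 4 = 22.
22 ÷ 14 = 1 complete bar with 8 left over.

1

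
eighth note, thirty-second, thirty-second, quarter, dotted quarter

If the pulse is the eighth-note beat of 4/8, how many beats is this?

One eighth-note beat = 4 thirty-second notes.
Working in thirty-second notes: eighth note = 4; thirty-second = 1; thirty-second = 1; quarter = 8; dotted quarter = 12.
Adding: 4 + 1 + 1 + 8 + 12 = 26.
26 ÷ 4 = 6.5 beats.

6.5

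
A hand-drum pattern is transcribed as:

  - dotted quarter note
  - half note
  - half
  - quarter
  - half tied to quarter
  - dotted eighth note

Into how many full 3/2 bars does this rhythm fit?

1

One bar of 3/2 = 24 sixteenth notes.
Each duration in sixteenth notes: dotted quarter note = 6; half note = 8; half = 8; quarter = 4; half tied to quarter (half + quarter) = 12; dotted eighth note = 3.
Total: 6 + 8 + 8 + 4 + 12 + 3 = 41.
41 ÷ 24 = 1 complete bar with 17 left over.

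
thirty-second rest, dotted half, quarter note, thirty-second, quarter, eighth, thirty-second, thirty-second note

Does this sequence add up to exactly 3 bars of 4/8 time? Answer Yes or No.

Yes

One bar of 4/8 = 16 thirty-second notes, so 3 bars = 48.
Each duration in thirty-second notes: thirty-second rest = 1; dotted half = 24; quarter note = 8; thirty-second = 1; quarter = 8; eighth = 4; thirty-second = 1; thirty-second note = 1.
Altogether 1 + 24 + 8 + 1 + 8 + 4 + 1 + 1 = 48.
48 equals 48, so the answer is Yes.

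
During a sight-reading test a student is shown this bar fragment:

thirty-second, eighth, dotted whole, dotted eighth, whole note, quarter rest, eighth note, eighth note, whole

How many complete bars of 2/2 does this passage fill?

One bar of 2/2 = 32 thirty-second notes.
Convert each value to thirty-second notes: thirty-second = 1; eighth = 4; dotted whole = 48; dotted eighth = 6; whole note = 32; quarter rest = 8; eighth note = 4; eighth note = 4; whole = 32.
Altogether 1 + 4 + 48 + 6 + 32 + 8 + 4 + 4 + 32 = 139.
139 ÷ 32 = 4 complete bars with 11 left over.

4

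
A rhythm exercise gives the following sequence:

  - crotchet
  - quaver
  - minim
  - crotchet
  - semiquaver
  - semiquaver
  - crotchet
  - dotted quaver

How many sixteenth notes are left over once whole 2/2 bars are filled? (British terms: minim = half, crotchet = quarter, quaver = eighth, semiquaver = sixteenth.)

One bar of 2/2 = 16 sixteenth notes.
Convert each value to sixteenth notes: crotchet = 4; quaver = 2; minim = 8; crotchet = 4; semiquaver = 1; semiquaver = 1; crotchet = 4; dotted quaver = 3.
Altogether 4 + 2 + 8 + 4 + 1 + 1 + 4 + 3 = 27.
27 ÷ 16 = 1 complete bar with 11 sixteenth notes remaining.

11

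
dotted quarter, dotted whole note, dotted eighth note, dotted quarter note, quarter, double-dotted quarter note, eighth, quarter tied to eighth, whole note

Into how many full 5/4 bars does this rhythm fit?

3

One bar of 5/4 = 20 sixteenth notes.
Convert each value to sixteenth notes: dotted quarter = 6; dotted whole note = 24; dotted eighth note = 3; dotted quarter note = 6; quarter = 4; double-dotted quarter note = 7; eighth = 2; quarter tied to eighth (quarter + eighth) = 6; whole note = 16.
Altogether 6 + 24 + 3 + 6 + 4 + 7 + 2 + 6 + 16 = 74.
74 ÷ 20 = 3 complete bars with 14 left over.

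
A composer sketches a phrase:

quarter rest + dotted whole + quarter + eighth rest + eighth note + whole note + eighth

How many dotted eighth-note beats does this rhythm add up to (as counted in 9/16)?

One dotted eighth-note beat = 3 sixteenth notes.
Convert each value to sixteenth notes: quarter rest = 4; dotted whole = 24; quarter = 4; eighth rest = 2; eighth note = 2; whole note = 16; eighth = 2.
Total: 4 + 24 + 4 + 2 + 2 + 16 + 2 = 54.
54 ÷ 3 = 18 beats.

18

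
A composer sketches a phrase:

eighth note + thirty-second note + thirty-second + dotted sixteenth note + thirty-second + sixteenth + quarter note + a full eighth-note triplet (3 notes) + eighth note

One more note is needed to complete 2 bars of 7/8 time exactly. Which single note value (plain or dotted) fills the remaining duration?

2 bars of 7/8 = 56 thirty-second notes.
Express everything in thirty-second notes: eighth note = 4; thirty-second note = 1; thirty-second = 1; dotted sixteenth note = 3; thirty-second = 1; sixteenth = 2; quarter note = 8; a full eighth-note triplet (3 notes) (three triplet eighths span one quarter) = 8; eighth note = 4.
Altogether 4 + 1 + 1 + 3 + 1 + 2 + 8 + 8 + 4 = 32.
Remaining: 56 − 32 = 24 thirty-second notes, which is a dotted half note.

dotted half note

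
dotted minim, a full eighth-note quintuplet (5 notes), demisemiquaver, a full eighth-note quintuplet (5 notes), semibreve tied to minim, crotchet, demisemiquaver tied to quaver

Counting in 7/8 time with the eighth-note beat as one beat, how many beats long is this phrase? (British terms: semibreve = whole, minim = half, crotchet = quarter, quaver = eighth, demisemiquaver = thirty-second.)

29.5

One eighth-note beat = 4 thirty-second notes.
Each duration in thirty-second notes: dotted minim = 24; a full eighth-note quintuplet (5 notes) (five quintuplet eighths span one half) = 16; demisemiquaver = 1; a full eighth-note quintuplet (5 notes) (five quintuplet eighths span one half) = 16; semibreve tied to minim (semibreve + minim) = 48; crotchet = 8; demisemiquaver tied to quaver (demisemiquaver + quaver) = 5.
Sum: 24 + 16 + 1 + 16 + 48 + 8 + 5 = 118.
118 ÷ 4 = 29.5 beats.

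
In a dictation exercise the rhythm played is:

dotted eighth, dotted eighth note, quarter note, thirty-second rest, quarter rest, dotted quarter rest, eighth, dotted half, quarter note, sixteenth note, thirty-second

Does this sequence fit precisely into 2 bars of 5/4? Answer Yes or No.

One bar of 5/4 = 40 thirty-second notes, so 2 bars = 80.
In thirty-second notes: dotted eighth = 6; dotted eighth note = 6; quarter note = 8; thirty-second rest = 1; quarter rest = 8; dotted quarter rest = 12; eighth = 4; dotted half = 24; quarter note = 8; sixteenth note = 2; thirty-second = 1.
Sum: 6 + 6 + 8 + 1 + 8 + 12 + 4 + 24 + 8 + 2 + 1 = 80.
80 equals 80, so the answer is Yes.

Yes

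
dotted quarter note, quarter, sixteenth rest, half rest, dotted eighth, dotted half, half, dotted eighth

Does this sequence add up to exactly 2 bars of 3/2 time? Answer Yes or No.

No

One bar of 3/2 = 24 sixteenth notes, so 2 bars = 48.
Express everything in sixteenth notes: dotted quarter note = 6; quarter = 4; sixteenth rest = 1; half rest = 8; dotted eighth = 3; dotted half = 12; half = 8; dotted eighth = 3.
Total: 6 + 4 + 1 + 8 + 3 + 12 + 8 + 3 = 45.
45 falls short of 48, so the answer is No.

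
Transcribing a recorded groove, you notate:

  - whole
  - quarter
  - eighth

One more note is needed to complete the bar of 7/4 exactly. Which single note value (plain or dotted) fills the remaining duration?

The bar of 7/4 = 14 eighth notes.
Convert each value to eighth notes: whole = 8; quarter = 2; eighth = 1.
Altogether 8 + 2 + 1 = 11.
Remaining: 14 − 11 = 3 eighth notes, which is a dotted quarter note.

dotted quarter note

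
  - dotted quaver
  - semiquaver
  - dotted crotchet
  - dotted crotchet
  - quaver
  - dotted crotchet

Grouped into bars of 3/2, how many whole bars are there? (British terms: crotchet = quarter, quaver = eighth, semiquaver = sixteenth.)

1

One bar of 3/2 = 24 sixteenth notes.
Each duration in sixteenth notes: dotted quaver = 3; semiquaver = 1; dotted crotchet = 6; dotted crotchet = 6; quaver = 2; dotted crotchet = 6.
Sum: 3 + 1 + 6 + 6 + 2 + 6 = 24.
24 ÷ 24 = 1 complete bar with 0 left over.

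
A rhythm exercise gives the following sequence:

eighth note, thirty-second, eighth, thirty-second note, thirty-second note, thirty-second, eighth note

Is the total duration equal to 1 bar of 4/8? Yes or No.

One bar of 4/8 = 16 thirty-second notes.
In thirty-second notes: eighth note = 4; thirty-second = 1; eighth = 4; thirty-second note = 1; thirty-second note = 1; thirty-second = 1; eighth note = 4.
Total: 4 + 1 + 4 + 1 + 1 + 1 + 4 = 16.
16 equals 16, so the answer is Yes.

Yes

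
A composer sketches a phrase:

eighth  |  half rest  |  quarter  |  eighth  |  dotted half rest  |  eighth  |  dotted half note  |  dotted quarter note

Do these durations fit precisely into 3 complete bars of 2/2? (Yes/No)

One bar of 2/2 = 8 eighth notes, so 3 bars = 24.
Working in eighth notes: eighth = 1; half rest = 4; quarter = 2; eighth = 1; dotted half rest = 6; eighth = 1; dotted half note = 6; dotted quarter note = 3.
Adding: 1 + 4 + 2 + 1 + 6 + 1 + 6 + 3 = 24.
24 equals 24, so the answer is Yes.

Yes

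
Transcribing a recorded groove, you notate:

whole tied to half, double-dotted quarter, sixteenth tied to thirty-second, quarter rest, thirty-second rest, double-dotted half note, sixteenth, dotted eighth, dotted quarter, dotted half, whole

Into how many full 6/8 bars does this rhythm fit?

7

One bar of 6/8 = 24 thirty-second notes.
Express everything in thirty-second notes: whole tied to half (whole + half) = 48; double-dotted quarter = 14; sixteenth tied to thirty-second (sixteenth + thirty-second) = 3; quarter rest = 8; thirty-second rest = 1; double-dotted half note = 28; sixteenth = 2; dotted eighth = 6; dotted quarter = 12; dotted half = 24; whole = 32.
Adding: 48 + 14 + 3 + 8 + 1 + 28 + 2 + 6 + 12 + 24 + 32 = 178.
178 ÷ 24 = 7 complete bars with 10 left over.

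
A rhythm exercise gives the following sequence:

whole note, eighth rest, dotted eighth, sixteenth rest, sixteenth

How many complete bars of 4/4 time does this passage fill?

One bar of 4/4 = 16 sixteenth notes.
Working in sixteenth notes: whole note = 16; eighth rest = 2; dotted eighth = 3; sixteenth rest = 1; sixteenth = 1.
Adding: 16 + 2 + 3 + 1 + 1 = 23.
23 ÷ 16 = 1 complete bar with 7 left over.

1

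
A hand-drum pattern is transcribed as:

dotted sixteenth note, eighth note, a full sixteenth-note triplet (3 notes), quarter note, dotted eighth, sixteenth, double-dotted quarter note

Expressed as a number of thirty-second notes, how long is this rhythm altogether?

41

Convert each value to thirty-second notes: dotted sixteenth note = 3; eighth note = 4; a full sixteenth-note triplet (3 notes) (three triplet sixteenths span one eighth) = 4; quarter note = 8; dotted eighth = 6; sixteenth = 2; double-dotted quarter note = 14.
Altogether 3 + 4 + 4 + 8 + 6 + 2 + 14 = 41 thirty-second notes.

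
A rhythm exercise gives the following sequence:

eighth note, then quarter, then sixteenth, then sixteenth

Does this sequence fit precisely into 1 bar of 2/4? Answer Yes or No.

Yes

One bar of 2/4 = 8 sixteenth notes.
Each duration in sixteenth notes: eighth note = 2; quarter = 4; sixteenth = 1; sixteenth = 1.
Total: 2 + 4 + 1 + 1 = 8.
8 equals 8, so the answer is Yes.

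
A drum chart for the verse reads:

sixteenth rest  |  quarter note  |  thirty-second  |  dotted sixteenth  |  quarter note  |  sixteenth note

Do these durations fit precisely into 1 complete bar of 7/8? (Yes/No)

No

One bar of 7/8 = 28 thirty-second notes.
Working in thirty-second notes: sixteenth rest = 2; quarter note = 8; thirty-second = 1; dotted sixteenth = 3; quarter note = 8; sixteenth note = 2.
Total: 2 + 8 + 1 + 3 + 8 + 2 = 24.
24 falls short of 28, so the answer is No.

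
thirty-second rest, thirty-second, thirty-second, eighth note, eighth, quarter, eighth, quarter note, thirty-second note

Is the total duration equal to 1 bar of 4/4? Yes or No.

One bar of 4/4 = 32 thirty-second notes.
In thirty-second notes: thirty-second rest = 1; thirty-second = 1; thirty-second = 1; eighth note = 4; eighth = 4; quarter = 8; eighth = 4; quarter note = 8; thirty-second note = 1.
Sum: 1 + 1 + 1 + 4 + 4 + 8 + 4 + 8 + 1 = 32.
32 equals 32, so the answer is Yes.

Yes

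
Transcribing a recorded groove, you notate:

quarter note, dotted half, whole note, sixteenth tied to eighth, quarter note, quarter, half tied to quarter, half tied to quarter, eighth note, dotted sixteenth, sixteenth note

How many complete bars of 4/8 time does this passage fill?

8

One bar of 4/8 = 16 thirty-second notes.
Express everything in thirty-second notes: quarter note = 8; dotted half = 24; whole note = 32; sixteenth tied to eighth (sixteenth + eighth) = 6; quarter note = 8; quarter = 8; half tied to quarter (half + quarter) = 24; half tied to quarter (half + quarter) = 24; eighth note = 4; dotted sixteenth = 3; sixteenth note = 2.
Adding: 8 + 24 + 32 + 6 + 8 + 8 + 24 + 24 + 4 + 3 + 2 = 143.
143 ÷ 16 = 8 complete bars with 15 left over.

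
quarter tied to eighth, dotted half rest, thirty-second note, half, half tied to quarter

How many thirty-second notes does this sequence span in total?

77

Express everything in thirty-second notes: quarter tied to eighth (quarter + eighth) = 12; dotted half rest = 24; thirty-second note = 1; half = 16; half tied to quarter (half + quarter) = 24.
Sum: 12 + 24 + 1 + 16 + 24 = 77 thirty-second notes.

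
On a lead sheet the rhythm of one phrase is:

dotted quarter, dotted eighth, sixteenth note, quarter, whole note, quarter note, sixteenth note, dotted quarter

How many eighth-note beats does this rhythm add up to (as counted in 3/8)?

One eighth-note beat = 2 sixteenth notes.
Working in sixteenth notes: dotted quarter = 6; dotted eighth = 3; sixteenth note = 1; quarter = 4; whole note = 16; quarter note = 4; sixteenth note = 1; dotted quarter = 6.
Total: 6 + 3 + 1 + 4 + 16 + 4 + 1 + 6 = 41.
41 ÷ 2 = 20.5 beats.

20.5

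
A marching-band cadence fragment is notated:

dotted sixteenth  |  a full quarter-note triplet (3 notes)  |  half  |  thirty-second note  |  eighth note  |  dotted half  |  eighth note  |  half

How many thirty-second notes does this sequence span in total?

84

Convert each value to thirty-second notes: dotted sixteenth = 3; a full quarter-note triplet (3 notes) (three triplet quarters span one half) = 16; half = 16; thirty-second note = 1; eighth note = 4; dotted half = 24; eighth note = 4; half = 16.
Altogether 3 + 16 + 16 + 1 + 4 + 24 + 4 + 16 = 84 thirty-second notes.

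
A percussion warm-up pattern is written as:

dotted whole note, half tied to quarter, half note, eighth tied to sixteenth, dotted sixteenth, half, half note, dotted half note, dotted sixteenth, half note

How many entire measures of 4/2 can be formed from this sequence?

2

One bar of 4/2 = 64 thirty-second notes.
Express everything in thirty-second notes: dotted whole note = 48; half tied to quarter (half + quarter) = 24; half note = 16; eighth tied to sixteenth (eighth + sixteenth) = 6; dotted sixteenth = 3; half = 16; half note = 16; dotted half note = 24; dotted sixteenth = 3; half note = 16.
Altogether 48 + 24 + 16 + 6 + 3 + 16 + 16 + 24 + 3 + 16 = 172.
172 ÷ 64 = 2 complete bars with 44 left over.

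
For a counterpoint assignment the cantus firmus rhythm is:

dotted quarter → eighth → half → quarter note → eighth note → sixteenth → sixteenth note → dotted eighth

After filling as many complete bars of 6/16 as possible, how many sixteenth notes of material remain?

One bar of 6/16 = 6 sixteenth notes.
Convert each value to sixteenth notes: dotted quarter = 6; eighth = 2; half = 8; quarter note = 4; eighth note = 2; sixteenth = 1; sixteenth note = 1; dotted eighth = 3.
Adding: 6 + 2 + 8 + 4 + 2 + 1 + 1 + 3 = 27.
27 ÷ 6 = 4 complete bars with 3 sixteenth notes remaining.

3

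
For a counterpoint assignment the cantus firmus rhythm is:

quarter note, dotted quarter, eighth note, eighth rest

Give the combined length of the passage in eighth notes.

7

Working in eighth notes: quarter note = 2; dotted quarter = 3; eighth note = 1; eighth rest = 1.
Altogether 2 + 3 + 1 + 1 = 7 eighth notes.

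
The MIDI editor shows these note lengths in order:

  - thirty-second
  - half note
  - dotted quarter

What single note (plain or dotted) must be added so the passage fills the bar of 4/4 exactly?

The bar of 4/4 = 32 thirty-second notes.
In thirty-second notes: thirty-second = 1; half note = 16; dotted quarter = 12.
Altogether 1 + 16 + 12 = 29.
Remaining: 32 − 29 = 3 thirty-second notes, which is a dotted sixteenth note.

dotted sixteenth note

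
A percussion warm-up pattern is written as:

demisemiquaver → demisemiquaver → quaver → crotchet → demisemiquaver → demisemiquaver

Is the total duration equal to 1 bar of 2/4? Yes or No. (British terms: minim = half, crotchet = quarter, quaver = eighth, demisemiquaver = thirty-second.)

One bar of 2/4 = 16 thirty-second notes.
In thirty-second notes: demisemiquaver = 1; demisemiquaver = 1; quaver = 4; crotchet = 8; demisemiquaver = 1; demisemiquaver = 1.
Sum: 1 + 1 + 4 + 8 + 1 + 1 = 16.
16 equals 16, so the answer is Yes.

Yes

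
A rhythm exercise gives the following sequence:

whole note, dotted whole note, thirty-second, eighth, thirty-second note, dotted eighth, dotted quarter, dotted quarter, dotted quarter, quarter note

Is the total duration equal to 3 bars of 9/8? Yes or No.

No

One bar of 9/8 = 36 thirty-second notes, so 3 bars = 108.
Express everything in thirty-second notes: whole note = 32; dotted whole note = 48; thirty-second = 1; eighth = 4; thirty-second note = 1; dotted eighth = 6; dotted quarter = 12; dotted quarter = 12; dotted quarter = 12; quarter note = 8.
Total: 32 + 48 + 1 + 4 + 1 + 6 + 12 + 12 + 12 + 8 = 136.
136 exceeds 108, so the answer is No.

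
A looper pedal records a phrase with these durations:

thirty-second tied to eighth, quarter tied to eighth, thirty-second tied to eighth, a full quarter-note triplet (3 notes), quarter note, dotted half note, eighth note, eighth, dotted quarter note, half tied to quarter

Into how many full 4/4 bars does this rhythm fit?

3

One bar of 4/4 = 32 thirty-second notes.
Working in thirty-second notes: thirty-second tied to eighth (thirty-second + eighth) = 5; quarter tied to eighth (quarter + eighth) = 12; thirty-second tied to eighth (thirty-second + eighth) = 5; a full quarter-note triplet (3 notes) (three triplet quarters span one half) = 16; quarter note = 8; dotted half note = 24; eighth note = 4; eighth = 4; dotted quarter note = 12; half tied to quarter (half + quarter) = 24.
Altogether 5 + 12 + 5 + 16 + 8 + 24 + 4 + 4 + 12 + 24 = 114.
114 ÷ 32 = 3 complete bars with 18 left over.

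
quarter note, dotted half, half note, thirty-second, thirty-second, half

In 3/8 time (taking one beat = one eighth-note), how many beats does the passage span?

16.5

One eighth-note beat = 4 thirty-second notes.
Working in thirty-second notes: quarter note = 8; dotted half = 24; half note = 16; thirty-second = 1; thirty-second = 1; half = 16.
Total: 8 + 24 + 16 + 1 + 1 + 16 = 66.
66 ÷ 4 = 16.5 beats.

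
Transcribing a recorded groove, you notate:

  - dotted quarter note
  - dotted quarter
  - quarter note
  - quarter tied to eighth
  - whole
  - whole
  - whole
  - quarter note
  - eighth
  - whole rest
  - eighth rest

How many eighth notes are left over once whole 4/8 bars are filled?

3

One bar of 4/8 = 4 eighth notes.
Working in eighth notes: dotted quarter note = 3; dotted quarter = 3; quarter note = 2; quarter tied to eighth (quarter + eighth) = 3; whole = 8; whole = 8; whole = 8; quarter note = 2; eighth = 1; whole rest = 8; eighth rest = 1.
Altogether 3 + 3 + 2 + 3 + 8 + 8 + 8 + 2 + 1 + 8 + 1 = 47.
47 ÷ 4 = 11 complete bars with 3 eighth notes remaining.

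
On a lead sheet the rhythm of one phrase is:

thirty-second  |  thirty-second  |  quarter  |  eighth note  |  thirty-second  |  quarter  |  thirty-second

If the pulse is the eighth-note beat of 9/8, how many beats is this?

6

One eighth-note beat = 4 thirty-second notes.
Each duration in thirty-second notes: thirty-second = 1; thirty-second = 1; quarter = 8; eighth note = 4; thirty-second = 1; quarter = 8; thirty-second = 1.
Sum: 1 + 1 + 8 + 4 + 1 + 8 + 1 = 24.
24 ÷ 4 = 6 beats.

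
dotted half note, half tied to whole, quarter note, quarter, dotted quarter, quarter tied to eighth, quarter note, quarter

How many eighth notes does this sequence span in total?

Each duration in eighth notes: dotted half note = 6; half tied to whole (half + whole) = 12; quarter note = 2; quarter = 2; dotted quarter = 3; quarter tied to eighth (quarter + eighth) = 3; quarter note = 2; quarter = 2.
Adding: 6 + 12 + 2 + 2 + 3 + 3 + 2 + 2 = 32 eighth notes.

32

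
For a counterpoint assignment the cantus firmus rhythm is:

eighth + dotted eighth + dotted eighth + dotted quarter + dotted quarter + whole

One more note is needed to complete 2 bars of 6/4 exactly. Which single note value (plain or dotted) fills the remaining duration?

dotted half note

2 bars of 6/4 = 48 sixteenth notes.
Express everything in sixteenth notes: eighth = 2; dotted eighth = 3; dotted eighth = 3; dotted quarter = 6; dotted quarter = 6; whole = 16.
Adding: 2 + 3 + 3 + 6 + 6 + 16 = 36.
Remaining: 48 − 36 = 12 sixteenth notes, which is a dotted half note.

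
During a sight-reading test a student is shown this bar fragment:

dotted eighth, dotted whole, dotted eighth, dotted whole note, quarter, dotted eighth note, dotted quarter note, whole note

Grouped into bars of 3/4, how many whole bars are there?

One bar of 3/4 = 12 sixteenth notes.
Express everything in sixteenth notes: dotted eighth = 3; dotted whole = 24; dotted eighth = 3; dotted whole note = 24; quarter = 4; dotted eighth note = 3; dotted quarter note = 6; whole note = 16.
Total: 3 + 24 + 3 + 24 + 4 + 3 + 6 + 16 = 83.
83 ÷ 12 = 6 complete bars with 11 left over.

6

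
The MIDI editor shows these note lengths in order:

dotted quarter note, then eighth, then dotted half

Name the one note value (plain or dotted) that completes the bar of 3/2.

quarter note

The bar of 3/2 = 12 eighth notes.
In eighth notes: dotted quarter note = 3; eighth = 1; dotted half = 6.
Sum: 3 + 1 + 6 = 10.
Remaining: 12 − 10 = 2 eighth notes, which is a quarter note.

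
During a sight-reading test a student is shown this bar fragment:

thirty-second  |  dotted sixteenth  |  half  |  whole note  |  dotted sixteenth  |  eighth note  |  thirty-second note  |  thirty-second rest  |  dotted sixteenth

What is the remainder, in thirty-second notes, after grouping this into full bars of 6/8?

16

One bar of 6/8 = 24 thirty-second notes.
Convert each value to thirty-second notes: thirty-second = 1; dotted sixteenth = 3; half = 16; whole note = 32; dotted sixteenth = 3; eighth note = 4; thirty-second note = 1; thirty-second rest = 1; dotted sixteenth = 3.
Adding: 1 + 3 + 16 + 32 + 3 + 4 + 1 + 1 + 3 = 64.
64 ÷ 24 = 2 complete bars with 16 thirty-second notes remaining.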